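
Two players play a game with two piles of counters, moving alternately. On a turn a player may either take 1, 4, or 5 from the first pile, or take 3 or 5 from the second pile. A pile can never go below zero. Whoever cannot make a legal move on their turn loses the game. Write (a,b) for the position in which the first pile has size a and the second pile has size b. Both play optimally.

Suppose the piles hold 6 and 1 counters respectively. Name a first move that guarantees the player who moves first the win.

Move to (2,1).

Classify positions by backward induction: terminal positions (no move available) are L. From any other position, the mover wins iff some move reaches an L.
No move ever increases a pile, so every position that can arise here has a ≤ 6 and b ≤ 1; it is enough to label the cells with 0 ≤ a ≤ 6 and 0 ≤ b ≤ 1.
Every move lowers a or b (never raises either), so fill the grid row by row in increasing a, and left to right within a row: each cell's successors are then already labelled.
      b=0  b=1
a=0:    L    L
a=1:    W    W
a=2:    L    L
a=3:    W    W
a=4:    W    W
a=5:    W    W
a=6:    W    W
Cells with no legal move (terminal, hence L): (0,0), (0,1).
The remaining L cells, each justified by listing all of its moves:
(2,0): →(1,0)(W) only, which is W, so L
(2,1): →(1,1)(W) only, which is W, so L
Every other cell has at least one move into one of the L cells above, so it is W.
From (6,1), the L positions reachable in one move are: (2,1).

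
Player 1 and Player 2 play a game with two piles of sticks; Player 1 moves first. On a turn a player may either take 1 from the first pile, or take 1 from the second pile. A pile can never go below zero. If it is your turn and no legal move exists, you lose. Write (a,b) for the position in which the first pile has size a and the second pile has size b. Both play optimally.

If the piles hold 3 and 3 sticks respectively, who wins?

Classify positions by backward induction: terminal positions (no move available) are L. From any other position, the mover wins iff some move reaches an L.
No move ever increases a pile, so every position that can arise here has a ≤ 3 and b ≤ 3; it is enough to label the cells with 0 ≤ a ≤ 3 and 0 ≤ b ≤ 3.
Every move lowers a or b (never raises either), so fill the grid row by row in increasing a, and left to right within a row: each cell's successors are then already labelled.
      b=0  b=1  b=2  b=3
a=0:    L    W    L    W
a=1:    W    L    W    L
a=2:    L    W    L    W
a=3:    W    L    W    L
Cells with no legal move (terminal, hence L): (0,0).
The remaining L cells, each justified by listing all of its moves:
(0,2): only reaches (0,1)(W), which is W → L
(1,1): only reaches (0,1)(W), (1,0)(W), all W → L
(1,3): only reaches (0,3)(W), (1,2)(W), all W → L
(2,0): only reaches (1,0)(W), which is W → L
(2,2): only reaches (1,2)(W), (2,1)(W), all W → L
(3,1): only reaches (2,1)(W), (3,0)(W), all W → L
(3,3): only reaches (2,3)(W), (3,2)(W), all W → L
Every other cell has at least one move into one of the L cells above, so it is W.
The starting position (3,3) is L: whatever Player 1 does, the opponent receives a W position.

Player 2 wins.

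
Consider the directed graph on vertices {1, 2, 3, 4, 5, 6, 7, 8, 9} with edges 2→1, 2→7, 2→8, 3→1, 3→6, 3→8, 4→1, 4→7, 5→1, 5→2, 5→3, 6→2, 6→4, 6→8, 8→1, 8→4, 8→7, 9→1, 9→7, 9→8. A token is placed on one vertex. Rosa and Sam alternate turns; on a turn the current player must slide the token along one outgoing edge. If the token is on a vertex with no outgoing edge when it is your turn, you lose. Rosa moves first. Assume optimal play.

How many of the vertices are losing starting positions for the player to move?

3

Use the standard recursion: the mover loses at a terminal position; elsewhere, the mover wins exactly when some move hands the opponent an L position.
Every edge goes from a vertex to one that appears earlier in the order 7, 1, 4, 8, 2, 6, 3, 9, 5, so processing vertices in that order labels each vertex after all of its successors.
7: no outgoing edge → L
1: no outgoing edge → L
4: →1(L), so W
8: →1(L), so W
2: →1(L), so W
6: →2(W), 8(W), 4(W) — all W, so L
3: →6(L), so W
9: →1(L), so W
5: →1(L), so W
The L vertices are 1, 6, 7; that is 3 in all.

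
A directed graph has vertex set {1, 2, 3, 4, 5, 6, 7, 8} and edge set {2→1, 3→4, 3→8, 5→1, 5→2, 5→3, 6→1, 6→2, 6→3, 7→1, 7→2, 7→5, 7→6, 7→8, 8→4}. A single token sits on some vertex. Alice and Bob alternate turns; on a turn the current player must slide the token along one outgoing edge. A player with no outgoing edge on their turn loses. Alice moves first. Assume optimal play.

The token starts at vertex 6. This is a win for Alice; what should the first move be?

Label each position W (a win for the player to move) or L (a loss). A position with no legal move is L; any other position is W exactly when some move reaches an L, and L when every move reaches a W.
Every edge goes from a vertex to one that appears earlier in the order 1, 4, 8, 3, 2, 6, 5, 7, so processing vertices in that order labels each vertex after all of its successors.
1: no outgoing edge → L
4: no outgoing edge → L
8: →4(L), so W
3: →4(L), so W
2: →1(L), so W
6: →1(L), so W
5: →1(L), so W
7: →1(L), so W
From 6, the L positions reachable in one move are: 1.

Move to 1.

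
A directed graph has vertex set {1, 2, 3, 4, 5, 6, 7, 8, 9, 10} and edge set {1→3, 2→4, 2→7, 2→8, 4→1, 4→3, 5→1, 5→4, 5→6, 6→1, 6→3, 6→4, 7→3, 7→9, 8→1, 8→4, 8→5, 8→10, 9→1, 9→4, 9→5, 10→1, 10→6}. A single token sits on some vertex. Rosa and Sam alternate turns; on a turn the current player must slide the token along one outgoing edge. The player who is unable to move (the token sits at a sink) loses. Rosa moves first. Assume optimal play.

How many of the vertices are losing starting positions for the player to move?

Work bottom-up. With no move the player to move loses. Otherwise the position is W if at least one move leads to an L position for the opponent, and L if every move leads to a W.
Every edge goes from a vertex to one that appears earlier in the order 3, 1, 4, 6, 5, 9, 10, 7, 8, 2, so processing vertices in that order labels each vertex after all of its successors.
3: no outgoing edge → L
1: reaches L-position 3 → W
4: reaches L-position 3 → W
6: reaches L-position 3 → W
5: only reaches 6(W), 4(W), 1(W), all W → L
9: reaches L-position 5 → W
10: only reaches 6(W), 1(W), all W → L
7: reaches L-position 3 → W
8: reaches L-position 10 → W
2: only reaches 8(W), 7(W), 4(W), all W → L
The L vertices are 2, 3, 5, 10; that is 4 in all.

4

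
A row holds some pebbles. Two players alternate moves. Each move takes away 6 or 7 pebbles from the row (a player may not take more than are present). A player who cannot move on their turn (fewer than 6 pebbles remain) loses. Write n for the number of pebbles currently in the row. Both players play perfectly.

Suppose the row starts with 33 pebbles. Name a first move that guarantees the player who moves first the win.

Label each position W (a win for the player to move) or L (a loss). A position with no legal move is L; any other position is W exactly when some move reaches an L, and L when every move reaches a W.
n=0: no move → L
n=1: no move → L
n=2: no move → L
n=3: no move → L
n=4: no move → L
n=5: no move → L
n=6: can move to 0, which is L ⇒ W
n=7: can move to 1, which is L ⇒ W
n=8: can move to 2, which is L ⇒ W
n=9: can move to 3, which is L ⇒ W
n=10: can move to 4, which is L ⇒ W
n=11: can move to 5, which is L ⇒ W
n=12: can move to 5, which is L ⇒ W
n=13: moves to 7(W), 6(W); every one is W ⇒ L
n=14: moves to 8(W), 7(W); every one is W ⇒ L
n=15: moves to 9(W), 8(W); every one is W ⇒ L
n=16: moves to 10(W), 9(W); every one is W ⇒ L
n=17: moves to 11(W), 10(W); every one is W ⇒ L
n=18: moves to 12(W), 11(W); every one is W ⇒ L
n=19: can move to 13, which is L ⇒ W
n=20: can move to 14, which is L ⇒ W
n=21: can move to 15, which is L ⇒ W
n=22: can move to 16, which is L ⇒ W
n=23: can move to 17, which is L ⇒ W
n=24: can move to 18, which is L ⇒ W
n=25: can move to 18, which is L ⇒ W
n=26: moves to 20(W), 19(W); every one is W ⇒ L
n=27: moves to 21(W), 20(W); every one is W ⇒ L
n=28: moves to 22(W), 21(W); every one is W ⇒ L
n=29: moves to 23(W), 22(W); every one is W ⇒ L
n=30: moves to 24(W), 23(W); every one is W ⇒ L
n=31: moves to 25(W), 24(W); every one is W ⇒ L
n=32: can move to 26, which is L ⇒ W
n=33: can move to 27, which is L ⇒ W
From 33, the L positions reachable in one move are: 27, 26. Any move reaching one of these is winning.

Remove 6, leaving 27.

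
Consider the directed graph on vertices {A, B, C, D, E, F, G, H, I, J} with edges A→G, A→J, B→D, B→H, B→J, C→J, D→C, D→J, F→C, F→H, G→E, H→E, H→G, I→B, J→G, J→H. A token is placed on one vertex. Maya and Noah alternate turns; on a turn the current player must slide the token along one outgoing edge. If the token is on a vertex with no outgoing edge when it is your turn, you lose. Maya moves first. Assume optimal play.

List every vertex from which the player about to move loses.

Compute win/loss labels from the base case upward. A position with no move is L. Any other position is W if it can reach an L in one move, else L.
Every edge goes from a vertex to one that appears earlier in the order E, G, H, J, C, D, B, I, A, F, so processing vertices in that order labels each vertex after all of its successors.
E: no outgoing edge → L
G: →E(L), so W
H: →E(L), so W
J: →H(W), G(W) — all W, so L
C: →J(L), so W
D: →J(L), so W
B: →J(L), so W
I: →B(W) only, which is W, so L
A: →J(L), so W
F: →C(W), H(W) — all W, so L
Reading off the rows marked L gives the requested list; there are 4 such vertices.

E, F, I, J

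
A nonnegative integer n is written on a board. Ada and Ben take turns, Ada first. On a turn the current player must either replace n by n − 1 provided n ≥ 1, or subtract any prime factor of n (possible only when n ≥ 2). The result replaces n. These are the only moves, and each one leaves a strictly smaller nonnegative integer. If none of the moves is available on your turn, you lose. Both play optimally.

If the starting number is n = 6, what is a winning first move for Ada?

Move to 4.

Compute win/loss labels from the base case upward. A position with no move is L. Any other position is W if it can reach an L in one move, else L.
n=0: no move → L
n=1: W (go to 0, an L position)
n=2: W (go to 0, an L position)
n=3: W (go to 0, an L position)
n=4: L (options 2(W), 3(W) are all W)
n=5: W (go to 0, an L position)
n=6: W (go to 4, an L position)
From 6, the L positions reachable in one move are: 4.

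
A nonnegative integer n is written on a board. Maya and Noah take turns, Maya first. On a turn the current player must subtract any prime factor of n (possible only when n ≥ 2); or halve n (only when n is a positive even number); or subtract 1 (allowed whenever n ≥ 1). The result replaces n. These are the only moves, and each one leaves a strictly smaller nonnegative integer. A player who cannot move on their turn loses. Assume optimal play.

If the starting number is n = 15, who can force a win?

Build the W/L table. Terminal = L. A non-terminal position is W if it has a move to some L; otherwise it is L.
n=0: no move → L
n=1: →0(L), so W
n=2: →0(L), so W
n=3: →0(L), so W
n=4: →2(W), 3(W) — all W, so L
n=5: →0(L), so W
n=6: →4(L), so W
n=7: →0(L), so W
n=8: →4(L), so W
n=9: →6(W), 8(W) — all W, so L
n=10: →9(L), so W
n=11: →0(L), so W
n=12: →9(L), so W
n=13: →0(L), so W
n=14: →7(W), 12(W), 13(W) — all W, so L
n=15: →14(L), so W
The starting position 15 is W: Maya should move to 14, handing over an L position.

Maya wins.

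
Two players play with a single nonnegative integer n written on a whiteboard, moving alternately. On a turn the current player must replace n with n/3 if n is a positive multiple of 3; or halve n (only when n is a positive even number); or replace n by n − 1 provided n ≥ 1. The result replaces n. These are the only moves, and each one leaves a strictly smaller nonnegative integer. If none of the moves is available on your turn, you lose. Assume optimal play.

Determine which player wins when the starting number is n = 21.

The first player wins.

Positions with no move are L. A position that does have a move is losing for the player to move precisely when every available move leads to a winning position for the opponent. Fill in the labels:
n=0: no move → L
n=1: reaches L-position 0 → W
n=2: only reaches 1(W), which is W → L
n=3: reaches L-position 2 → W
n=4: reaches L-position 2 → W
n=5: only reaches 4(W), which is W → L
n=6: reaches L-position 2 → W
n=7: only reaches 6(W), which is W → L
n=8: reaches L-position 7 → W
n=9: only reaches 3(W), 8(W), all W → L
n=10: reaches L-position 5 → W
n=11: only reaches 10(W), which is W → L
n=12: reaches L-position 11 → W
n=13: only reaches 12(W), which is W → L
n=14: reaches L-position 7 → W
n=15: reaches L-position 5 → W
n=16: only reaches 8(W), 15(W), all W → L
n=17: reaches L-position 16 → W
n=18: reaches L-position 9 → W
n=19: only reaches 18(W), which is W → L
n=20: reaches L-position 19 → W
n=21: reaches L-position 7 → W
From 21 the player to move can move to 7, reaching an L position.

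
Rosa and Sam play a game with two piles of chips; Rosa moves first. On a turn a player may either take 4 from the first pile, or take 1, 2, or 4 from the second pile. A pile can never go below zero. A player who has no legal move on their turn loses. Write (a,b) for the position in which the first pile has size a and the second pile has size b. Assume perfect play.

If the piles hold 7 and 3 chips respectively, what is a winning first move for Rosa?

Work bottom-up. With no move the player to move loses. Otherwise the position is W if at least one move leads to an L position for the opponent, and L if every move leads to a W.
No move ever increases a pile, so every position that can arise here has a ≤ 7 and b ≤ 3; it is enough to label the cells with 0 ≤ a ≤ 7 and 0 ≤ b ≤ 3.
Every move lowers a or b (never raises either), so fill the grid row by row in increasing a, and left to right within a row: each cell's successors are then already labelled.
      b=0  b=1  b=2  b=3
a=0:    L    W    W    L
a=1:    L    W    W    L
a=2:    L    W    W    L
a=3:    L    W    W    L
a=4:    W    L    W    W
a=5:    W    L    W    W
a=6:    W    L    W    W
a=7:    W    L    W    W
Cells with no legal move (terminal, hence L): (0,0), (1,0), (2,0), (3,0).
The remaining L cells, each justified by listing all of its moves:
(0,3): →(0,2)(W), (0,1)(W) — all W, so L
(1,3): →(1,2)(W), (1,1)(W) — all W, so L
(2,3): →(2,2)(W), (2,1)(W) — all W, so L
(3,3): →(3,2)(W), (3,1)(W) — all W, so L
(4,1): →(0,1)(W), (4,0)(W) — all W, so L
(5,1): →(1,1)(W), (5,0)(W) — all W, so L
(6,1): →(2,1)(W), (6,0)(W) — all W, so L
(7,1): →(3,1)(W), (7,0)(W) — all W, so L
Every other cell has at least one move into one of the L cells above, so it is W.
From (7,3), the L positions reachable in one move are: (3,3), (7,1). Any move reaching one of these is winning.

Move to (3,3).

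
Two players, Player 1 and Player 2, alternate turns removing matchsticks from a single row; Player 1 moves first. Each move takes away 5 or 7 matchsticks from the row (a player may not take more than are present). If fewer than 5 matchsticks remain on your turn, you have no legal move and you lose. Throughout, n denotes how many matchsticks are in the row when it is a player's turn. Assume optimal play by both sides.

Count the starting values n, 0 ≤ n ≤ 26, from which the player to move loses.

Use the standard recursion: the mover loses at a terminal position; elsewhere, the mover wins exactly when some move hands the opponent an L position.
n=0: no move → L
n=1: no move → L
n=2: no move → L
n=3: no move → L
n=4: no move → L
n=5: W (go to 0, an L position)
n=6: W (go to 1, an L position)
n=7: W (go to 2, an L position)
n=8: W (go to 3, an L position)
n=9: W (go to 4, an L position)
n=10: W (go to 3, an L position)
n=11: W (go to 4, an L position)
n=12: L (options 7(W), 5(W) are all W)
n=13: L (options 8(W), 6(W) are all W)
n=14: L (options 9(W), 7(W) are all W)
n=15: L (options 10(W), 8(W) are all W)
n=16: L (options 11(W), 9(W) are all W)
n=17: W (go to 12, an L position)
n=18: W (go to 13, an L position)
n=19: W (go to 14, an L position)
n=20: W (go to 15, an L position)
n=21: W (go to 16, an L position)
n=22: W (go to 15, an L position)
n=23: W (go to 16, an L position)
n=24: L (options 19(W), 17(W) are all W)
n=25: L (options 20(W), 18(W) are all W)
n=26: L (options 21(W), 19(W) are all W)
L entries with 0 ≤ n ≤ 26: n = 0, 1, 2, 3, 4, 12, 13, 14, 15, 16, 24, 25, 26; that makes 13.

13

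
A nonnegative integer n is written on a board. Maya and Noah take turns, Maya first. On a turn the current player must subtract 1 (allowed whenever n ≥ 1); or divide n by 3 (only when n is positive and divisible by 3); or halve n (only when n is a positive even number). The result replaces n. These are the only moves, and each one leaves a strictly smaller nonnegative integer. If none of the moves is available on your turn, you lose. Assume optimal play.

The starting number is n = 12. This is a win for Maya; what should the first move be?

Move to 11.

Positions with no move are L. A position that does have a move is losing for the player to move precisely when every available move leads to a winning position for the opponent. Fill in the labels:
n=0: no move → L
n=1: →0(L), so W
n=2: →1(W) only, which is W, so L
n=3: →2(L), so W
n=4: →2(L), so W
n=5: →4(W) only, which is W, so L
n=6: →2(L), so W
n=7: →6(W) only, which is W, so L
n=8: →7(L), so W
n=9: →3(W), 8(W) — all W, so L
n=10: →5(L), so W
n=11: →10(W) only, which is W, so L
n=12: →11(L), so W
From 12, the L positions reachable in one move are: 11.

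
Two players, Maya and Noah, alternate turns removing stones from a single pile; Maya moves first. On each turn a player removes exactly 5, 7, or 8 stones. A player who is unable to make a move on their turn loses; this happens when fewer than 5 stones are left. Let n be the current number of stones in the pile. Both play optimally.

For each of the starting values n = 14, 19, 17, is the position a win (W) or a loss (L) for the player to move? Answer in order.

Positions with no move are L. A position that does have a move is losing for the player to move precisely when every available move leads to a winning position for the opponent. Fill in the labels:
n=0: no move → L
n=1: no move → L
n=2: no move → L
n=3: no move → L
n=4: no move → L
n=5: →0(L), so W
n=6: →1(L), so W
n=7: →2(L), so W
n=8: →3(L), so W
n=9: →4(L), so W
n=10: →3(L), so W
n=11: →4(L), so W
n=12: →4(L), so W
n=13: →8(W), 6(W), 5(W) — all W, so L
n=14: →9(W), 7(W), 6(W) — all W, so L
n=15: →10(W), 8(W), 7(W) — all W, so L
n=16: →11(W), 9(W), 8(W) — all W, so L
n=17: →12(W), 10(W), 9(W) — all W, so L
n=18: →13(L), so W
n=19: →14(L), so W

14: L, 19: W, 17: L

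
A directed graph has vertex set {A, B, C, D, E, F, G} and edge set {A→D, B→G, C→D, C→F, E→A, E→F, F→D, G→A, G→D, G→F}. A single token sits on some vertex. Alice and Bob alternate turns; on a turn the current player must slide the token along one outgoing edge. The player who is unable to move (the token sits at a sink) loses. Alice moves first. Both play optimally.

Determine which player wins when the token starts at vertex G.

Use the standard recursion: the mover loses at a terminal position; elsewhere, the mover wins exactly when some move hands the opponent an L position.
Every edge goes from a vertex to one that appears earlier in the order D, F, A, G, C, E, B, so processing vertices in that order labels each vertex after all of its successors.
D: no outgoing edge → L
F: W (go to D, an L position)
A: W (go to D, an L position)
G: W (go to D, an L position)
C: W (go to D, an L position)
E: L (options A(W), F(W) are all W)
B: L (sole option G(W) is W)
The starting position G is W: Alice should move to D, handing over an L position.

Alice wins.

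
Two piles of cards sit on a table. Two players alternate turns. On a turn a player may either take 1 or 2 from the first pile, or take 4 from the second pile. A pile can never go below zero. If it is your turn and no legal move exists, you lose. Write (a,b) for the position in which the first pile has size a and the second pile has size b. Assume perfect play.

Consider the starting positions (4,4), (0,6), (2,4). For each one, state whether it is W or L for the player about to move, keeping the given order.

(4,4): L, (0,6): W, (2,4): W

Classify positions by backward induction: terminal positions (no move available) are L. From any other position, the mover wins iff some move reaches an L.
No move ever increases a pile, so every position that can arise here has a ≤ 4 and b ≤ 6; it is enough to label the cells with 0 ≤ a ≤ 4 and 0 ≤ b ≤ 6.
Every move lowers a or b (never raises either), so fill the grid row by row in increasing a, and left to right within a row: each cell's successors are then already labelled.
      b=0  b=1  b=2  b=3  b=4  b=5  b=6
a=0:    L    L    L    L    W    W    W
a=1:    W    W    W    W    L    L    L
a=2:    W    W    W    W    W    W    W
a=3:    L    L    L    L    W    W    W
a=4:    W    W    W    W    L    L    L
Cells with no legal move (terminal, hence L): (0,0), (0,1), (0,2), (0,3).
The remaining L cells, each justified by listing all of its moves:
(1,4): →(0,4)(W), (1,0)(W) — all W, so L
(1,5): →(0,5)(W), (1,1)(W) — all W, so L
(1,6): →(0,6)(W), (1,2)(W) — all W, so L
(3,0): →(2,0)(W), (1,0)(W) — all W, so L
(3,1): →(2,1)(W), (1,1)(W) — all W, so L
(3,2): →(2,2)(W), (1,2)(W) — all W, so L
(3,3): →(2,3)(W), (1,3)(W) — all W, so L
(4,4): →(3,4)(W), (2,4)(W), (4,0)(W) — all W, so L
(4,5): →(3,5)(W), (2,5)(W), (4,1)(W) — all W, so L
(4,6): →(3,6)(W), (2,6)(W), (4,2)(W) — all W, so L
Every other cell has at least one move into one of the L cells above, so it is W.
(4,4): one of the L cells justified above, so L
(0,6): the move to (0,2) reaches an L cell, so W
(2,4): the move to (1,4) reaches an L cell, so W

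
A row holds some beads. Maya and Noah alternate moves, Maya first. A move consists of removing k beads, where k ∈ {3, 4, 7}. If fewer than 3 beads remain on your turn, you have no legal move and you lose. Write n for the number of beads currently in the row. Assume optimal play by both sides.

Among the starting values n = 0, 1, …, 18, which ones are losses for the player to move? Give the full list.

0, 1, 2, 10, 11, 12

Build the W/L table. Terminal = L. A non-terminal position is W if it has a move to some L; otherwise it is L.
n=0: no move → L
n=1: no move → L
n=2: no move → L
n=3: reaches L-position 0 → W
n=4: reaches L-position 1 → W
n=5: reaches L-position 2 → W
n=6: reaches L-position 2 → W
n=7: reaches L-position 0 → W
n=8: reaches L-position 1 → W
n=9: reaches L-position 2 → W
n=10: only reaches 7(W), 6(W), 3(W), all W → L
n=11: only reaches 8(W), 7(W), 4(W), all W → L
n=12: only reaches 9(W), 8(W), 5(W), all W → L
n=13: reaches L-position 10 → W
n=14: reaches L-position 11 → W
n=15: reaches L-position 12 → W
n=16: reaches L-position 12 → W
n=17: reaches L-position 10 → W
n=18: reaches L-position 11 → W
The losing starting values of n are exactly the entries labelled L in this table (6 of them).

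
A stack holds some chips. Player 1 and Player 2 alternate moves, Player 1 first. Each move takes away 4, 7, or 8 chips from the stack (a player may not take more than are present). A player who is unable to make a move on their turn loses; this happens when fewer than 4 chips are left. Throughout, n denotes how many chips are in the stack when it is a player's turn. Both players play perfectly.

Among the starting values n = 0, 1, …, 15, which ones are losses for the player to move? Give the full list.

0, 1, 2, 3, 12, 13, 14, 15

Work bottom-up. With no move the player to move loses. Otherwise the position is W if at least one move leads to an L position for the opponent, and L if every move leads to a W.
n=0: no move → L
n=1: no move → L
n=2: no move → L
n=3: no move → L
n=4: W (go to 0, an L position)
n=5: W (go to 1, an L position)
n=6: W (go to 2, an L position)
n=7: W (go to 3, an L position)
n=8: W (go to 1, an L position)
n=9: W (go to 2, an L position)
n=10: W (go to 3, an L position)
n=11: W (go to 3, an L position)
n=12: L (options 8(W), 5(W), 4(W) are all W)
n=13: L (options 9(W), 6(W), 5(W) are all W)
n=14: L (options 10(W), 7(W), 6(W) are all W)
n=15: L (options 11(W), 8(W), 7(W) are all W)
Reading off the rows marked L gives the requested list; there are 8 such values of n.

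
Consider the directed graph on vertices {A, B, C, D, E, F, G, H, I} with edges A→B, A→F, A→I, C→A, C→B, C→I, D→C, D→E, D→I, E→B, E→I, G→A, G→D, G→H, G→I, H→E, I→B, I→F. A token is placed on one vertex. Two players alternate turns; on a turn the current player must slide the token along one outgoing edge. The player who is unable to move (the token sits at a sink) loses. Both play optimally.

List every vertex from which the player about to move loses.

B, D, F, H

Classify positions by backward induction: terminal positions (no move available) are L. From any other position, the mover wins iff some move reaches an L.
Every edge goes from a vertex to one that appears earlier in the order B, F, I, E, A, H, C, D, G, so processing vertices in that order labels each vertex after all of its successors.
B: no outgoing edge → L
F: no outgoing edge → L
I: W (go to F, an L position)
E: W (go to B, an L position)
A: W (go to F, an L position)
H: L (sole option E(W) is W)
C: W (go to B, an L position)
D: L (options C(W), E(W), I(W) are all W)
G: W (go to D, an L position)
The losing starting vertices are exactly the entries labelled L in this table (4 of them).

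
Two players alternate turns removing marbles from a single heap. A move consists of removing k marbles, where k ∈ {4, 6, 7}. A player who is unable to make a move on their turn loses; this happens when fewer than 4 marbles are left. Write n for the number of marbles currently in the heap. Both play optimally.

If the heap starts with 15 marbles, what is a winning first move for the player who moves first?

Remove 4, leaving 11.

Label each position W (a win for the player to move) or L (a loss). A position with no legal move is L; any other position is W exactly when some move reaches an L, and L when every move reaches a W.
n=0: no move → L
n=1: no move → L
n=2: no move → L
n=3: no move → L
n=4: W (go to 0, an L position)
n=5: W (go to 1, an L position)
n=6: W (go to 2, an L position)
n=7: W (go to 3, an L position)
n=8: W (go to 2, an L position)
n=9: W (go to 3, an L position)
n=10: W (go to 3, an L position)
n=11: L (options 7(W), 5(W), 4(W) are all W)
n=12: L (options 8(W), 6(W), 5(W) are all W)
n=13: L (options 9(W), 7(W), 6(W) are all W)
n=14: L (options 10(W), 8(W), 7(W) are all W)
n=15: W (go to 11, an L position)
From 15, the L positions reachable in one move are: 11.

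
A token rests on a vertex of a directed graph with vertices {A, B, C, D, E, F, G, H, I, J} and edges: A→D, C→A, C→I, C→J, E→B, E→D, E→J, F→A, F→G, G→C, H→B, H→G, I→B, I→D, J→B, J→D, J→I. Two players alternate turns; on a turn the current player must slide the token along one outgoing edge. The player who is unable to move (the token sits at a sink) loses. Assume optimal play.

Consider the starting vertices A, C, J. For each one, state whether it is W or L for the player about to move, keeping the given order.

Use the standard recursion: the mover loses at a terminal position; elsewhere, the mover wins exactly when some move hands the opponent an L position.
Every edge goes from a vertex to one that appears earlier in the order D, B, I, J, A, C, E, G, F, H, so processing vertices in that order labels each vertex after all of its successors.
D: no outgoing edge → L
B: no outgoing edge → L
I: W (go to B, an L position)
J: W (go to B, an L position)
A: W (go to D, an L position)
C: L (options A(W), J(W), I(W) are all W)
E: W (go to B, an L position)
G: W (go to C, an L position)
F: L (options G(W), A(W) are all W)
H: W (go to B, an L position)

A: W, C: L, J: W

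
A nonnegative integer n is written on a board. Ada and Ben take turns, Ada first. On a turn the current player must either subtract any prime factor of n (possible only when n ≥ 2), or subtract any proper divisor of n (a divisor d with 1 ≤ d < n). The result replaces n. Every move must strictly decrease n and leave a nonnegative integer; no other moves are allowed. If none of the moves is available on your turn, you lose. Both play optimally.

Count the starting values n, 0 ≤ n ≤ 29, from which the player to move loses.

Positions with no move are L. A position that does have a move is losing for the player to move precisely when every available move leads to a winning position for the opponent. Fill in the labels:
n=0: no move → L
n=1: no move → L
n=2: W (go to 0, an L position)
n=3: W (go to 0, an L position)
n=4: L (options 2(W), 3(W) are all W)
n=5: W (go to 0, an L position)
n=6: W (go to 4, an L position)
n=7: W (go to 0, an L position)
n=8: W (go to 4, an L position)
n=9: L (options 6(W), 8(W) are all W)
n=10: W (go to 9, an L position)
n=11: W (go to 0, an L position)
n=12: W (go to 9, an L position)
n=13: W (go to 0, an L position)
n=14: L (options 7(W), 12(W), 13(W) are all W)
n=15: W (go to 14, an L position)
n=16: W (go to 14, an L position)
n=17: W (go to 0, an L position)
n=18: W (go to 9, an L position)
n=19: W (go to 0, an L position)
n=20: L (options 10(W), 15(W), 16(W), 18(W), 19(W) are all W)
n=21: W (go to 14, an L position)
n=22: W (go to 20, an L position)
n=23: W (go to 0, an L position)
n=24: W (go to 20, an L position)
n=25: W (go to 20, an L position)
n=26: L (options 13(W), 24(W), 25(W) are all W)
n=27: W (go to 26, an L position)
n=28: W (go to 14, an L position)
n=29: W (go to 0, an L position)
L entries with 0 ≤ n ≤ 29: n = 0, 1, 4, 9, 14, 20, 26; that makes 7.

7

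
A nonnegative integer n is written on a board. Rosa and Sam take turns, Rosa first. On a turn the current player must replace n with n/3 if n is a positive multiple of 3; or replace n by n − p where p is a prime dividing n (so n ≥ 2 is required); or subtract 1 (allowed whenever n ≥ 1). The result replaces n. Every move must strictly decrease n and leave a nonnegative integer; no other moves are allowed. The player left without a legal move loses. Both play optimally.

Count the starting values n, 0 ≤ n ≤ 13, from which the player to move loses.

3

Use the standard recursion: the mover loses at a terminal position; elsewhere, the mover wins exactly when some move hands the opponent an L position.
n=0: no move → L
n=1: →0(L), so W
n=2: →0(L), so W
n=3: →0(L), so W
n=4: →2(W), 3(W) — all W, so L
n=5: →0(L), so W
n=6: →4(L), so W
n=7: →0(L), so W
n=8: →6(W), 7(W) — all W, so L
n=9: →8(L), so W
n=10: →8(L), so W
n=11: →0(L), so W
n=12: →4(L), so W
n=13: →0(L), so W
L entries with 0 ≤ n ≤ 13: n = 0, 4, 8; that makes 3.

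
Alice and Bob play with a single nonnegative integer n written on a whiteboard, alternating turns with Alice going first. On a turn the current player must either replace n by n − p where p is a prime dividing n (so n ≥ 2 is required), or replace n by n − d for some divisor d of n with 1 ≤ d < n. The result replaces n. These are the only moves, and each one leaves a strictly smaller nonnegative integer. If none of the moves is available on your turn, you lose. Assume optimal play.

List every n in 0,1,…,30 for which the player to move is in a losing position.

0, 1, 4, 9, 14, 20, 26

Classify positions by backward induction: terminal positions (no move available) are L. From any other position, the mover wins iff some move reaches an L.
n=0: no move → L
n=1: no move → L
n=2: →0(L), so W
n=3: →0(L), so W
n=4: →2(W), 3(W) — all W, so L
n=5: →0(L), so W
n=6: →4(L), so W
n=7: →0(L), so W
n=8: →4(L), so W
n=9: →6(W), 8(W) — all W, so L
n=10: →9(L), so W
n=11: →0(L), so W
n=12: →9(L), so W
n=13: →0(L), so W
n=14: →7(W), 12(W), 13(W) — all W, so L
n=15: →14(L), so W
n=16: →14(L), so W
n=17: →0(L), so W
n=18: →9(L), so W
n=19: →0(L), so W
n=20: →10(W), 15(W), 16(W), 18(W), 19(W) — all W, so L
n=21: →14(L), so W
n=22: →20(L), so W
n=23: →0(L), so W
n=24: →20(L), so W
n=25: →20(L), so W
n=26: →13(W), 24(W), 25(W) — all W, so L
n=27: →26(L), so W
n=28: →14(L), so W
n=29: →0(L), so W
n=30: →20(L), so W
Reading off the rows marked L gives the requested list; there are 7 such values of n.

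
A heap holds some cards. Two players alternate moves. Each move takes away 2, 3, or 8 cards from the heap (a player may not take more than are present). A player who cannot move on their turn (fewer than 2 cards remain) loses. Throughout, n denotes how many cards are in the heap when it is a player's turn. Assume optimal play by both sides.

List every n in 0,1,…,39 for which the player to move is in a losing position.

Use the standard recursion: the mover loses at a terminal position; elsewhere, the mover wins exactly when some move hands the opponent an L position.
n=0: no move → L
n=1: no move → L
n=2: W (go to 0, an L position)
n=3: W (go to 1, an L position)
n=4: W (go to 1, an L position)
n=5: L (options 3(W), 2(W) are all W)
n=6: L (options 4(W), 3(W) are all W)
n=7: W (go to 5, an L position)
n=8: W (go to 6, an L position)
n=9: W (go to 6, an L position)
n=10: L (options 8(W), 7(W), 2(W) are all W)
n=11: L (options 9(W), 8(W), 3(W) are all W)
n=12: W (go to 10, an L position)
n=13: W (go to 11, an L position)
n=14: W (go to 11, an L position)
n=15: L (options 13(W), 12(W), 7(W) are all W)
n=16: L (options 14(W), 13(W), 8(W) are all W)
n=17: W (go to 15, an L position)
n=18: W (go to 16, an L position)
n=19: W (go to 16, an L position)
n=20: L (options 18(W), 17(W), 12(W) are all W)
n=21: L (options 19(W), 18(W), 13(W) are all W)
n=22: W (go to 20, an L position)
n=23: W (go to 21, an L position)
n=24: W (go to 21, an L position)
n=25: L (options 23(W), 22(W), 17(W) are all W)
n=26: L (options 24(W), 23(W), 18(W) are all W)
n=27: W (go to 25, an L position)
n=28: W (go to 26, an L position)
n=29: W (go to 26, an L position)
n=30: L (options 28(W), 27(W), 22(W) are all W)
n=31: L (options 29(W), 28(W), 23(W) are all W)
n=32: W (go to 30, an L position)
n=33: W (go to 31, an L position)
n=34: W (go to 31, an L position)
n=35: L (options 33(W), 32(W), 27(W) are all W)
n=36: L (options 34(W), 33(W), 28(W) are all W)
n=37: W (go to 35, an L position)
n=38: W (go to 36, an L position)
n=39: W (go to 36, an L position)
The losing starting values of n are exactly the entries labelled L in this table (16 of them).

0, 1, 5, 6, 10, 11, 15, 16, 20, 21, 25, 26, 30, 31, 35, 36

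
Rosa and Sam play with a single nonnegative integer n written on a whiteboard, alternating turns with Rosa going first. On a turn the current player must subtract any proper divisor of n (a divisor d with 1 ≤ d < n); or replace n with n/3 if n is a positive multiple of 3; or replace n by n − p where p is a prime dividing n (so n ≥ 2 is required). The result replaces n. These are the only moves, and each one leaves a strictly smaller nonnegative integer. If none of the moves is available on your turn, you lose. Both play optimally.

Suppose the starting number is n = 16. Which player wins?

Work bottom-up. With no move the player to move loses. Otherwise the position is W if at least one move leads to an L position for the opponent, and L if every move leads to a W.
n=0: no move → L
n=1: no move → L
n=2: W (go to 0, an L position)
n=3: W (go to 0, an L position)
n=4: L (options 2(W), 3(W) are all W)
n=5: W (go to 0, an L position)
n=6: W (go to 4, an L position)
n=7: W (go to 0, an L position)
n=8: W (go to 4, an L position)
n=9: L (options 3(W), 6(W), 8(W) are all W)
n=10: W (go to 9, an L position)
n=11: W (go to 0, an L position)
n=12: W (go to 4, an L position)
n=13: W (go to 0, an L position)
n=14: L (options 7(W), 12(W), 13(W) are all W)
n=15: W (go to 14, an L position)
n=16: W (go to 14, an L position)
From 16 Rosa can move to 14, reaching an L position.

Rosa wins.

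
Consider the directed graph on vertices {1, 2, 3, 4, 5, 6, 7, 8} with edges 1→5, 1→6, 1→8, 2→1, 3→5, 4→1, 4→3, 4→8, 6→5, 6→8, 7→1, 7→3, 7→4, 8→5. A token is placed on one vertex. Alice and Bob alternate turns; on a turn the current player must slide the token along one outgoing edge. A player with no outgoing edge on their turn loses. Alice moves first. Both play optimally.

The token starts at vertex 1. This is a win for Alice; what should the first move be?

Move to 5.

Compute win/loss labels from the base case upward. A position with no move is L. Any other position is W if it can reach an L in one move, else L.
Every edge goes from a vertex to one that appears earlier in the order 5, 8, 6, 3, 1, 4, 7, 2, so processing vertices in that order labels each vertex after all of its successors.
5: no outgoing edge → L
8: W (go to 5, an L position)
6: W (go to 5, an L position)
3: W (go to 5, an L position)
1: W (go to 5, an L position)
4: L (options 1(W), 3(W), 8(W) are all W)
7: W (go to 4, an L position)
2: L (sole option 1(W) is W)
From 1, the L positions reachable in one move are: 5.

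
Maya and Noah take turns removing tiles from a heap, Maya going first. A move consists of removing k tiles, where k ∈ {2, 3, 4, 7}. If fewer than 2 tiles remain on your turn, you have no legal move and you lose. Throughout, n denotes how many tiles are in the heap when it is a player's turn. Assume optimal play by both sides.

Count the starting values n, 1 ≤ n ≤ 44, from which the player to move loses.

Work bottom-up. With no move the player to move loses. Otherwise the position is W if at least one move leads to an L position for the opponent, and L if every move leads to a W.
n=0: no move → L
n=1: no move → L
n=2: reaches L-position 0 → W
n=3: reaches L-position 1 → W
n=4: reaches L-position 1 → W
n=5: reaches L-position 1 → W
n=6: only reaches 4(W), 3(W), 2(W), all W → L
n=7: reaches L-position 0 → W
n=8: reaches L-position 6 → W
n=9: reaches L-position 6 → W
n=10: reaches L-position 6 → W
n=11: only reaches 9(W), 8(W), 7(W), 4(W), all W → L
n=12: only reaches 10(W), 9(W), 8(W), 5(W), all W → L
n=13: reaches L-position 11 → W
n=14: reaches L-position 12 → W
n=15: reaches L-position 12 → W
n=16: reaches L-position 12 → W
n=17: only reaches 15(W), 14(W), 13(W), 10(W), all W → L
n=18: reaches L-position 11 → W
n=19: reaches L-position 17 → W
n=20: reaches L-position 17 → W
n=21: reaches L-position 17 → W
n=22: only reaches 20(W), 19(W), 18(W), 15(W), all W → L
n=23: only reaches 21(W), 20(W), 19(W), 16(W), all W → L
n=24: reaches L-position 22 → W
n=25: reaches L-position 23 → W
n=26: reaches L-position 23 → W
n=27: reaches L-position 23 → W
n=28: only reaches 26(W), 25(W), 24(W), 21(W), all W → L
n=29: reaches L-position 22 → W
n=30: reaches L-position 28 → W
n=31: reaches L-position 28 → W
n=32: reaches L-position 28 → W
n=33: only reaches 31(W), 30(W), 29(W), 26(W), all W → L
n=34: only reaches 32(W), 31(W), 30(W), 27(W), all W → L
n=35: reaches L-position 33 → W
n=36: reaches L-position 34 → W
n=37: reaches L-position 34 → W
n=38: reaches L-position 34 → W
n=39: only reaches 37(W), 36(W), 35(W), 32(W), all W → L
n=40: reaches L-position 33 → W
n=41: reaches L-position 39 → W
n=42: reaches L-position 39 → W
n=43: reaches L-position 39 → W
n=44: only reaches 42(W), 41(W), 40(W), 37(W), all W → L
L entries with 1 ≤ n ≤ 44 (n=0 is outside the asked range and is not counted): n = 1, 6, 11, 12, 17, 22, 23, 28, 33, 34, 39, 44; that makes 12.

12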